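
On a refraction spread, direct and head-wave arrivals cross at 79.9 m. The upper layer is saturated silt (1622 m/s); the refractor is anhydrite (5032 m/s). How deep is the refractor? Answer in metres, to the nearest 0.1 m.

h = (x_cross/2)·√((V₂−V₁)/(V₂+V₁)).
(V₂−V₁)/(V₂+V₁) = (5032−1622)/(5032+1622) = 0.5125; √ = 0.7159.
h = (79.9/2)·0.7159 = 28.60 m.

28.6 m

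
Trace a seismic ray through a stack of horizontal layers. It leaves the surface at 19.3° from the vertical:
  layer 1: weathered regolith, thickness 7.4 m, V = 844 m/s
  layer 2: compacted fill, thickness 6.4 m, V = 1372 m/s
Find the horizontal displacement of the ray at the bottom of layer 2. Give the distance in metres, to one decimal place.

p = sin θ₁/V₁ = sin 19.3°/844 = 3.9160e-04 s/m is conserved through the stack.
Layer 1: θ = 19.30°; offset = 7.4·tan 19.30° = 2.591 m.
Layer 2: sin θ = p·1372 = 0.5373 → θ = 32.50°; offset = 6.4·tan 32.50° = 4.077 m.
Summing the layer offsets gives 6.669 m.

6.7 m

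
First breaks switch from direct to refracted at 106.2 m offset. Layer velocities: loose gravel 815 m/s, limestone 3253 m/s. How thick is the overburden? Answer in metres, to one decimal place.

41.1 m

h = (x_cross/2)·√((V₂−V₁)/(V₂+V₁)).
(V₂−V₁)/(V₂+V₁) = (3253−815)/(3253+815) = 0.5993; √ = 0.7742.
h = (106.2/2)·0.7742 = 41.11 m.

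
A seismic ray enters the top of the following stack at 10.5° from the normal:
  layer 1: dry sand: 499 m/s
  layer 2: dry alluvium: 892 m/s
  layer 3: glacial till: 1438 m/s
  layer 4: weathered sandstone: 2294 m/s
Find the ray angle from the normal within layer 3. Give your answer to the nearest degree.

Ray parameter p = sin 10.5° / 499 = 3.6520e-04 s/m.
sin θ_3 = p·V_3 = 3.6520e-04 × 1438 = 0.5252.
θ_3 = 31.68° from the vertical.

32°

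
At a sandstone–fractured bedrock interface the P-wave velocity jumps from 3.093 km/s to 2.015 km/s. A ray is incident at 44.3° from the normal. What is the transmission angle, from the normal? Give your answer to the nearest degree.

Snell's law: sin θ₂ = (V₂/V₁)·sin θ₁ = (2.015/3.093)·sin 44.3° = 0.4550.
θ₂ = arcsin 0.4550 = 27.06° from the normal.

27°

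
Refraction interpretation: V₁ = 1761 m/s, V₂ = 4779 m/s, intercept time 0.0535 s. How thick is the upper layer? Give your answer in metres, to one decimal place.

50.7 m

θ_c = arcsin(1761/4779) = 21.62°; cos θ_c = 0.9296.
tᵢ = 2h cos θ_c/V₁ ⇒ h = tᵢ·V₁/(2 cos θ_c) = 0.0535·1761/(2·0.9296) = 50.67 m.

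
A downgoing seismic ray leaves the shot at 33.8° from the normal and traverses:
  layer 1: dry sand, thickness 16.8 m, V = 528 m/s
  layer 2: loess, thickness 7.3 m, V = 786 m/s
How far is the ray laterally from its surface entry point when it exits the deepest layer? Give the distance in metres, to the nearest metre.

Ray parameter p = sin 33.8° / 528 m/s = 1.0536e-03 s/m.
Layer 1: θ = 33.80°; offset = 16.8·tan 33.80° = 11.247 m.
Layer 2: sin θ = p·786 = 0.8281 → θ = 55.91°; offset = 7.3·tan 55.91° = 10.785 m.
Total horizontal offset = 22.031 m.

22 m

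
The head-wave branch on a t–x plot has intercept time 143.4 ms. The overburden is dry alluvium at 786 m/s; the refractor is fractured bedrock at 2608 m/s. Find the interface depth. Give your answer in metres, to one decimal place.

59.1 m

h = tᵢ·V₁·V₂ / (2·√(V₂²−V₁²)).
√(V₂²−V₁²) = √(2608² − 786²) = 2486.7 m/s.
h = 0.1434 s × 786 × 2608 / (2 × 2486.7) = 59.10 m.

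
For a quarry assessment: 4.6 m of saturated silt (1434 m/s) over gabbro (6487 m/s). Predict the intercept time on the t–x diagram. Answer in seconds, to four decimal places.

tᵢ = 2h·√(V₂²−V₁²)/(V₁V₂).
√(V₂²−V₁²) = √(6487²−1434²) = 6326.5 m/s.
tᵢ = 2·4.6·6326.5/(1434·6487) = 0.00626 s.

0.0063 s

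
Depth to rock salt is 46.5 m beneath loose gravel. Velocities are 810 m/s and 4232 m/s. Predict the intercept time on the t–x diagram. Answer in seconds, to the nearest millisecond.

0.113 s

tᵢ = 2h·√(V₂²−V₁²)/(V₁V₂).
√(V₂²−V₁²) = √(4232²−810²) = 4153.8 m/s.
tᵢ = 2·46.5·4153.8/(810·4232) = 0.11269 s.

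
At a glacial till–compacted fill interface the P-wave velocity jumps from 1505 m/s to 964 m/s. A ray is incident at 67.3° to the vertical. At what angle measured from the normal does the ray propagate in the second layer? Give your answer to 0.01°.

Snell's law: sin θ₂ = (V₂/V₁)·sin θ₁ = (964/1505)·sin 67.3° = 0.5909.
θ₂ = sin⁻¹(0.5909) = 36.22° (from vertical).

36.22°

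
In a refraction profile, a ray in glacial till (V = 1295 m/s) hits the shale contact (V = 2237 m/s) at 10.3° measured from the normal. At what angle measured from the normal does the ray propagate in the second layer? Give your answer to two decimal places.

17.99°

Snell's law: sin θ₂ = (V₂/V₁)·sin θ₁ = (2237/1295)·sin 10.3° = 0.3089.
θ₂ = arcsin 0.3089 = 17.99° from the normal.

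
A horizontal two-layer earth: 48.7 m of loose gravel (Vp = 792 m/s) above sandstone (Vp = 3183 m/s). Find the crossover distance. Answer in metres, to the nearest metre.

x_cross = 2h·√((V₂+V₁)/(V₂−V₁)).
(V₂+V₁)/(V₂−V₁) = (3183+792)/(3183−792) = 1.6625; √ = 1.2894.
x_cross = 2·48.7·1.2894 = 125.58 m.

126 m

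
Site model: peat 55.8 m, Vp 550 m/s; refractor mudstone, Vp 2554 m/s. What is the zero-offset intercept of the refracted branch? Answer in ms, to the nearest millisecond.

198 ms

θ_c = arcsin(V₁/V₂) = arcsin(550/2554) = 12.44°; cos θ_c = 0.9765.
tᵢ = 2h·cos θ_c / V₁ = 2·55.8·0.9765 / 550 = 0.19815 s.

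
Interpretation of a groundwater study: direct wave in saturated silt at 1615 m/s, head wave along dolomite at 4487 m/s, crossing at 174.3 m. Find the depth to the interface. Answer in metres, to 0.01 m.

h = (x_cross/2)·√((V₂−V₁)/(V₂+V₁)).
(V₂−V₁)/(V₂+V₁) = (4487−1615)/(4487+1615) = 0.4707; √ = 0.6861.
h = (174.3/2)·0.6861 = 59.79 m.

59.79 m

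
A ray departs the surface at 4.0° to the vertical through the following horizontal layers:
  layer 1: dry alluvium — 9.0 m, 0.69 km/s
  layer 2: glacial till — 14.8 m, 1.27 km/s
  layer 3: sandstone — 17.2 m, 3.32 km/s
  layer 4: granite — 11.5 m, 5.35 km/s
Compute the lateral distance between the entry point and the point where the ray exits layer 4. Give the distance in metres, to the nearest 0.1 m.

Ray parameter p = sin 4.0° / 0.69 km/s = 1.0110e-01 s/km.
Layer 1: θ = 4.00°; offset = 9.0·tan 4.00° = 0.629 m.
Layer 2: sin θ = p·1.27 = 0.1284 → θ = 7.38°; offset = 14.8·tan 7.38° = 1.916 m.
Layer 3: sin θ = p·3.32 = 0.3356 → θ = 19.61°; offset = 17.2·tan 19.61° = 6.129 m.
Layer 4: sin θ = p·5.35 = 0.5409 → θ = 32.74°; offset = 11.5·tan 32.74° = 7.395 m.
Total horizontal offset = 16.069 m.

16.1 m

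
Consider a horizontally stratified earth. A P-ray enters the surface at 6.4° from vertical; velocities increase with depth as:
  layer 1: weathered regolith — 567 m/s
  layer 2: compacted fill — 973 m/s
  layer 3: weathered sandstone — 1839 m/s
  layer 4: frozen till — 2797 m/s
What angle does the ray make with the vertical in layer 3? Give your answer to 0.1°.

Ray parameter p = sin 6.4° / 567 = 1.9659e-04 s/m.
sin θ_3 = p·V_3 = 1.9659e-04 × 1839 = 0.3615.
θ_3 = arcsin 0.3615 = 21.19°.

21.2°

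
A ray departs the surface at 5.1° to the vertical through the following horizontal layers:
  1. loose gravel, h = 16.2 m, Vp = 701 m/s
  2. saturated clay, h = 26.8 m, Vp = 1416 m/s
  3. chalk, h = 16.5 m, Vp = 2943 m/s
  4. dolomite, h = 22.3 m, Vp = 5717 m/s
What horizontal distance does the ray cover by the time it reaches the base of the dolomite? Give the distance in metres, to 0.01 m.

36.45 m

Ray parameter p = sin 5.1° / 701 m/s = 1.2681e-04 s/m.
Layer 1: θ = 5.10°; offset = 16.2·tan 5.10° = 1.4458 m.
Layer 2: sin θ = p·1416 = 0.1796 → θ = 10.34°; offset = 26.8·tan 10.34° = 4.8918 m.
Layer 3: sin θ = p·2943 = 0.3732 → θ = 21.91°; offset = 16.5·tan 21.91° = 6.6374 m.
Layer 4: sin θ = p·5717 = 0.7250 → θ = 46.47°; offset = 22.3·tan 46.47° = 23.4721 m.
Σ offsets = 36.4472 m.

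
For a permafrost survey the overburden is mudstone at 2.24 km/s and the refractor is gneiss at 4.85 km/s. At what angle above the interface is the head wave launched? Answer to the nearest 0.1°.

62.5°

At critical incidence the refracted ray runs along the interface (θ₂ = 90°), so sin θ_c = V₁/V₂.
θ_c = arcsin(2.24/4.85) = arcsin 0.4619 = 27.51°.
Measured from the interface: 90° − 27.51° = 62.49°.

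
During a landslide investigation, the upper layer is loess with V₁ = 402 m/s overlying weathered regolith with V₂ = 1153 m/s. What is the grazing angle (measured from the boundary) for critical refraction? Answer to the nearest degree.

70°

At critical incidence the refracted ray runs along the interface (θ₂ = 90°), so sin θ_c = V₁/V₂.
θ_c = arcsin(402/1153) = arcsin 0.3487 = 20.41°.
Measured from the interface: 90° − 20.41° = 69.59°.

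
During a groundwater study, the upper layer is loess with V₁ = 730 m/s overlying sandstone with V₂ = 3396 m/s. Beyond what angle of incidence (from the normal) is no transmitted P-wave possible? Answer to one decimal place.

At critical incidence the refracted ray runs along the interface (θ₂ = 90°), so sin θ_c = V₁/V₂.
θ_c = arcsin(730/3396) = arcsin 0.2150 = 12.41°.

12.4°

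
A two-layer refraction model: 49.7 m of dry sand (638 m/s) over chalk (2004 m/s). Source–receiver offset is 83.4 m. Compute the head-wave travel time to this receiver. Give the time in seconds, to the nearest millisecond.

0.189 s

t = x/V₂ + 2h·√(V₂²−V₁²)/(V₁V₂).
√(V₂²−V₁²) = √(2004²−638²) = 1899.7 m/s; delay term = 2·49.7·1899.7/(638·2004) = 0.14769 s.
t = 83.4/2004 + 0.14769 = 0.18931 s.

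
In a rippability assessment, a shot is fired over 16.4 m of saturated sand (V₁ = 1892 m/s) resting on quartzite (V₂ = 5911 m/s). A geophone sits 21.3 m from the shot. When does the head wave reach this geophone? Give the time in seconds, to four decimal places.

θ_c = arcsin(V₁/V₂) = arcsin(1892/5911) = 18.67°, cos θ_c = 0.9474.
Intercept time tᵢ = 2h cos θ_c / V₁ = 2·16.4·0.9474/1892 = 0.01642 s.
t = x/V₂ + tᵢ = 21.3/5911 + 0.01642 = 0.02003 s.

0.0200 s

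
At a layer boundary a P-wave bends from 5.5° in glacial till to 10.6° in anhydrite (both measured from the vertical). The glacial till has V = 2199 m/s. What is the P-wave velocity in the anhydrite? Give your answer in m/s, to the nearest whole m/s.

sin 5.5° = 0.0958; sin 10.6° = 0.1840.
V₂ = V₁·(sin θ₂/sin θ₁) = 2199·(0.1840/0.0958) = 4220.42 m/s.

4220 m/s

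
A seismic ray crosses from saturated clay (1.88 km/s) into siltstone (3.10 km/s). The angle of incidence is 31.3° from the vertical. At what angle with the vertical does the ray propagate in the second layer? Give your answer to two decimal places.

sin θ₁/V₁ = sin θ₂/V₂ ⇒ sin θ₂ = 3.10·sin 31.3°/1.88 = 3.10·0.5195/1.88 = 0.8567.
θ₂ = arcsin 0.8567 = 58.94° from the normal.

58.94°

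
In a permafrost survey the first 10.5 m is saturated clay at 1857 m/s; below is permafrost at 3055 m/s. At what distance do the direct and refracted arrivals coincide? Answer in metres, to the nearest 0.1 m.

42.5 m

θ_c = arcsin(1857/3055) = 37.43°, so cos θ_c = 0.7940 and tᵢ = 2h cos θ_c/V₁ = 0.0090 s.
At crossover x/V₁ = x/V₂ + tᵢ ⇒ x = tᵢ/(1/V₁ − 1/V₂) = 0.00898/(5.3850e-04 − 3.2733e-04) = 42.52 m.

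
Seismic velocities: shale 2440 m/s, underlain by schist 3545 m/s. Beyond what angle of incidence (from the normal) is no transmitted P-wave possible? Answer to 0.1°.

43.5°

Critical incidence: sin θ_c = V₁/V₂ = 2440/3545 = 0.6883.
θ_c = arcsin 0.6883 = 43.50°.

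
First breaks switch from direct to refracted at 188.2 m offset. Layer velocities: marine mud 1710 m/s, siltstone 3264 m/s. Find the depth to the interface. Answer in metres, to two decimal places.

x_cross = 2h·√((V₂+V₁)/(V₂−V₁)) → h = x_cross / (2·√((V₂+V₁)/(V₂−V₁))).
√((V₂+V₁)/(V₂−V₁)) = √((3264+1710)/(3264−1710)) = 1.7891.
h = 188.2 / (2·1.7891) = 52.60 m.

52.60 m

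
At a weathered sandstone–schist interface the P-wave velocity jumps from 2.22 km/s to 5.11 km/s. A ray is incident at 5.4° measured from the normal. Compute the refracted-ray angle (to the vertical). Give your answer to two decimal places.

sin θ₁/V₁ = sin θ₂/V₂ ⇒ sin θ₂ = 5.11·sin 5.4°/2.22 = 5.11·0.0941/2.22 = 0.2166.
θ₂ = sin⁻¹(0.2166) = 12.51° (from vertical).

12.51°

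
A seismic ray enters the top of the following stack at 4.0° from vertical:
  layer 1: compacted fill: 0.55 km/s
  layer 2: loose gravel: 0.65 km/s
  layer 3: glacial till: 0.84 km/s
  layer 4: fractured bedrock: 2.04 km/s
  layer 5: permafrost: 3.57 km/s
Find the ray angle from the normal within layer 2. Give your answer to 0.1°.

Snell's law across each interface conserves sin θ / V, so sin θ_2 = V_2·sin θ₁/V₁.
sin θ_2 = 0.65 × sin 4.0° / 0.55 = 0.0824.
θ_2 = arcsin 0.0824 = 4.73°.

4.7°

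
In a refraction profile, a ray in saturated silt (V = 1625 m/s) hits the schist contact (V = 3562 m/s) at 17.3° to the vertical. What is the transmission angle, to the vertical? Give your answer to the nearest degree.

41°

Snell's law: sin θ₂ = (V₂/V₁)·sin θ₁ = (3562/1625)·sin 17.3° = 0.6518.
θ₂ = sin⁻¹(0.6518) = 40.68° (from vertical).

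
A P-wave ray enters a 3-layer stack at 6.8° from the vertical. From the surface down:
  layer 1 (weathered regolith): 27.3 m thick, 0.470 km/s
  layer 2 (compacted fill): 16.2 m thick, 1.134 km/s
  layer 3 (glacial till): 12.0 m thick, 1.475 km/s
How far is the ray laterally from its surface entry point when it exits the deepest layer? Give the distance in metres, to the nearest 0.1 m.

12.9 m

Apply Snell's law at each interface; in layer i the horizontal offset is hᵢ·tan θᵢ.
Layer 1: θ = 6.80°; offset = 27.3·tan 6.80° = 3.255 m.
Layer 2: sin θ = 1.134·sin 6.8°/0.470 = 0.2857, θ = 16.60°; offset = 16.2·tan 16.60° = 4.829 m.
Layer 3: sin θ = 1.475·sin 6.8°/0.470 = 0.3716, θ = 21.81°; offset = 12.0·tan 21.81° = 4.803 m.
Σ offsets = 12.888 m.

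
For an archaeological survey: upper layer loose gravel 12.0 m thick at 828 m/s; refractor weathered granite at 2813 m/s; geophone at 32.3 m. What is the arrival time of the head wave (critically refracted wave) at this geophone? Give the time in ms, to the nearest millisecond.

39 ms

t = x/V₂ + 2h·√(V₂²−V₁²)/(V₁V₂).
√(V₂²−V₁²) = √(2813²−828²) = 2688.4 m/s; delay term = 2·12.0·2688.4/(828·2813) = 0.02770 s.
t = 32.3/2813 + 0.02770 = 0.03918 s.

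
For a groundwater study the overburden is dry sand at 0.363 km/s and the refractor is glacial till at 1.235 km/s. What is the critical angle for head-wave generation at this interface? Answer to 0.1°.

17.1°

Critical incidence: sin θ_c = V₁/V₂ = 0.363/1.235 = 0.2939.
θ_c = arcsin 0.2939 = 17.09°.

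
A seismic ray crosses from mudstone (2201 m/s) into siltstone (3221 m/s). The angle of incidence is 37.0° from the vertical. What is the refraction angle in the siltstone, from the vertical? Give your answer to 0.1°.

Snell's law: sin θ₂ = (V₂/V₁)·sin θ₁ = (3221/2201)·sin 37.0° = 0.8807.
θ₂ = sin⁻¹(0.8807) = 61.73° (from vertical).

61.7°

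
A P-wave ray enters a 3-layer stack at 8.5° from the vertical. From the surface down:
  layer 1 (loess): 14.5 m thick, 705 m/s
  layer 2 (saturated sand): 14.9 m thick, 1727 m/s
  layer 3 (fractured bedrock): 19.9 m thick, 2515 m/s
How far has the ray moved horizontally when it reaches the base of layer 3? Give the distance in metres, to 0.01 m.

20.30 m

Ray parameter p = sin 8.5° / 705 m/s = 2.0966e-04 s/m.
Layer 1: θ = 8.50°; offset = 14.5·tan 8.50° = 2.1670 m.
Layer 2: sin θ = p·1727 = 0.3621 → θ = 21.23°; offset = 14.9·tan 21.23° = 5.7877 m.
Layer 3: sin θ = p·2515 = 0.5273 → θ = 31.82°; offset = 19.9·tan 31.82° = 12.3494 m.
Σ offsets = 20.3042 m.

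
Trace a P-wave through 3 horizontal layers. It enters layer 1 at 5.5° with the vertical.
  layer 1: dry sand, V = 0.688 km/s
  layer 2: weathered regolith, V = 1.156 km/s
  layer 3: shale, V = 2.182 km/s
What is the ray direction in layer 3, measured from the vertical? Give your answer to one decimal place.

17.7°

Ray parameter p = sin 5.5° / 0.688 = 1.3931e-01 s/km.
sin θ_3 = p·V_3 = 1.3931e-01 × 2.182 = 0.3040.
θ_3 = arcsin 0.3040 = 17.70°.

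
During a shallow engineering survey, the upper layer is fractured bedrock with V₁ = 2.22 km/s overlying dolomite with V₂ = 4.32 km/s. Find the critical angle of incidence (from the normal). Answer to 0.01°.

30.92°

Critical incidence: sin θ_c = V₁/V₂ = 2.22/4.32 = 0.5139.
θ_c = arcsin 0.5139 = 30.92°.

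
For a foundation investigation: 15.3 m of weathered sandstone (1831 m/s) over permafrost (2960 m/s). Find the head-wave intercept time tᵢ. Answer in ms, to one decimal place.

tᵢ = 2h·√(V₂²−V₁²)/(V₁V₂).
√(V₂²−V₁²) = √(2960²−1831²) = 2325.7 m/s.
tᵢ = 2·15.3·2325.7/(1831·2960) = 0.01313 s.

13.1 ms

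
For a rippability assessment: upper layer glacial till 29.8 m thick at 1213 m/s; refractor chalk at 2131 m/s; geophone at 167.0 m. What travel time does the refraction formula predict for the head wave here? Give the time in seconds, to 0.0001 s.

t = x/V₂ + 2h·√(V₂²−V₁²)/(V₁V₂).
√(V₂²−V₁²) = √(2131²−1213²) = 1752.1 m/s; delay term = 2·29.8·1752.1/(1213·2131) = 0.04040 s.
t = 167.0/2131 + 0.04040 = 0.11876 s.

0.1188 s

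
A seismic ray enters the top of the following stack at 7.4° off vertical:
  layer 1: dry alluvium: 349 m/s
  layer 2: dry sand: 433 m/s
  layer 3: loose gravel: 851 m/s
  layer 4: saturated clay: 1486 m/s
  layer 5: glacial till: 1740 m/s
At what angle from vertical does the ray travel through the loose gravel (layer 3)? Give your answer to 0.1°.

18.3°

Ray parameter p = sin 7.4° / 349 = 3.6904e-04 s/m.
sin θ_3 = p·V_3 = 3.6904e-04 × 851 = 0.3141.
θ_3 = arcsin 0.3141 = 18.30°.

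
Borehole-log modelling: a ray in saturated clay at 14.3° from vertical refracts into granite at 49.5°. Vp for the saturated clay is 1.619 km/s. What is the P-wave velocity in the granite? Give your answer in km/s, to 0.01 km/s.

4.98 km/s

Snell's law: sin 14.3°/V₁ = sin 49.5°/V₂.
V₂ = V₁·sin 49.5°/sin 14.3° = 1.619 × 3.0786 = 4.98 km/s.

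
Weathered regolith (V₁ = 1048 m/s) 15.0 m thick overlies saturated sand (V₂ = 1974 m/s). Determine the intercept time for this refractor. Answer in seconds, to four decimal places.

tᵢ = 2h·√(V₂²−V₁²)/(V₁V₂).
√(V₂²−V₁²) = √(1974²−1048²) = 1672.8 m/s.
tᵢ = 2·15.0·1672.8/(1048·1974) = 0.02426 s.

0.0243 s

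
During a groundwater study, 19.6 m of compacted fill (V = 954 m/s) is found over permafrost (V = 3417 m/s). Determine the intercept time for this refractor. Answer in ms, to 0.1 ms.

tᵢ = 2h·√(V₂²−V₁²)/(V₁V₂).
√(V₂²−V₁²) = √(3417²−954²) = 3281.1 m/s.
tᵢ = 2·19.6·3281.1/(954·3417) = 0.03946 s.

39.5 ms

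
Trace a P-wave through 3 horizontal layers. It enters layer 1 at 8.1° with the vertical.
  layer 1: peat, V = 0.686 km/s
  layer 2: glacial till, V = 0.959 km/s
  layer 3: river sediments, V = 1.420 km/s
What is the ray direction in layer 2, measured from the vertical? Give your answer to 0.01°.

11.36°

Ray parameter p = sin 8.1° / 0.686 = 2.0540e-01 s/km.
sin θ_2 = p·V_2 = 2.0540e-01 × 0.959 = 0.1970.
θ_2 = 11.36° from the vertical.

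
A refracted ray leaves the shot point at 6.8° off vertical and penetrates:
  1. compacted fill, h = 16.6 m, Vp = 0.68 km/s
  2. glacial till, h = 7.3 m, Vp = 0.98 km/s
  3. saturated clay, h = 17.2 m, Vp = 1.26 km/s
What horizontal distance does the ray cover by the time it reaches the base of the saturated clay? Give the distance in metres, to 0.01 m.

7.11 m

Ray parameter p = sin 6.8° / 0.68 km/s = 1.7412e-01 s/km.
Layer 1: θ = 6.80°; offset = 16.6·tan 6.80° = 1.9794 m.
Layer 2: sin θ = p·0.98 = 0.1706 → θ = 9.83°; offset = 7.3·tan 9.83° = 1.2642 m.
Layer 3: sin θ = p·1.26 = 0.2194 → θ = 12.67°; offset = 17.2·tan 12.67° = 3.8678 m.
Total horizontal offset = 7.1115 m.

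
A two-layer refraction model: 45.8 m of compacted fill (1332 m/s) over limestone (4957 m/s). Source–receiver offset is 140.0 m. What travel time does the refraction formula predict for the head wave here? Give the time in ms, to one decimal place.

t = x/V₂ + 2h·√(V₂²−V₁²)/(V₁V₂).
√(V₂²−V₁²) = √(4957²−1332²) = 4774.7 m/s; delay term = 2·45.8·4774.7/(1332·4957) = 0.06624 s.
t = 140.0/4957 + 0.06624 = 0.09448 s.

94.5 ms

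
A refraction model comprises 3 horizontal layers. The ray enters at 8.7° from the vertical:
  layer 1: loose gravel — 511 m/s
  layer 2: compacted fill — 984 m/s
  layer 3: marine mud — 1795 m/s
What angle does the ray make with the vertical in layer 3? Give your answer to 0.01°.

Snell's law across each interface conserves sin θ / V, so sin θ_3 = V_3·sin θ₁/V₁.
sin θ_3 = 1795 × sin 8.7° / 511 = 0.5313.
θ_3 = 32.10° from the vertical.

32.10°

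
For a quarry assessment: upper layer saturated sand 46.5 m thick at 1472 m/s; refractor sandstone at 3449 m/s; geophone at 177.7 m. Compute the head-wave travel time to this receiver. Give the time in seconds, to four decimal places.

t = x/V₂ + 2h·√(V₂²−V₁²)/(V₁V₂).
√(V₂²−V₁²) = √(3449²−1472²) = 3119.1 m/s; delay term = 2·46.5·3119.1/(1472·3449) = 0.05714 s.
t = 177.7/3449 + 0.05714 = 0.10866 s.

0.1087 s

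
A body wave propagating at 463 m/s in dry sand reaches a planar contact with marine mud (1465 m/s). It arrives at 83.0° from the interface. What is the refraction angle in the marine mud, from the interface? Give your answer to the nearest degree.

67°

Angle from the normal: 90° − 83.0° = 7.0°.
Snell's law: sin θ₂ = (V₂/V₁)·sin θ₁ = (1465/463)·sin 7.0° = 0.3856.
θ₂ = sin⁻¹(0.3856) = 22.68° (from vertical).
From the interface: 90° − 22.68° = 67.32°.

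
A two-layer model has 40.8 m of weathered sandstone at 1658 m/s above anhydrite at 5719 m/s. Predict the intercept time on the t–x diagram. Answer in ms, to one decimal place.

θ_c = arcsin(V₁/V₂) = arcsin(1658/5719) = 16.85°; cos θ_c = 0.9571.
tᵢ = 2h·cos θ_c / V₁ = 2·40.8·0.9571 / 1658 = 0.04710 s.

47.1 ms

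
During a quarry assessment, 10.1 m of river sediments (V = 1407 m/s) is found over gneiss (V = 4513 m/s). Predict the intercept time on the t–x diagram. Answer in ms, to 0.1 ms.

13.6 ms

tᵢ = 2h·√(V₂²−V₁²)/(V₁V₂).
√(V₂²−V₁²) = √(4513²−1407²) = 4288.1 m/s.
tᵢ = 2·10.1·4288.1/(1407·4513) = 0.01364 s.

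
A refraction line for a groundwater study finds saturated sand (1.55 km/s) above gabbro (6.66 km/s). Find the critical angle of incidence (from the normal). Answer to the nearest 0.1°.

Critical incidence: sin θ_c = V₁/V₂ = 1.55/6.66 = 0.2327.
θ_c = arcsin 0.2327 = 13.46°.

13.5°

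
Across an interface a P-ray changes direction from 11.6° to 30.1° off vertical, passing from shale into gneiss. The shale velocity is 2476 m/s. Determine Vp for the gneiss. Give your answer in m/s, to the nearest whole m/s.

sin 11.6° = 0.2011; sin 30.1° = 0.5015.
V₂ = V₁·(sin θ₂/sin θ₁) = 2476·(0.5015/0.2011) = 6175.42 m/s.

6175 m/s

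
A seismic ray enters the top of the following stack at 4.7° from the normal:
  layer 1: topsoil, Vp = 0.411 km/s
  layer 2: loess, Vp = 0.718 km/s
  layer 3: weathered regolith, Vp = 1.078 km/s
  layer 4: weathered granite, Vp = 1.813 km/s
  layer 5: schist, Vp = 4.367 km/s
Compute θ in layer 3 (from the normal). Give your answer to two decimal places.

12.41°

Ray parameter p = sin 4.7° / 0.411 = 1.9936e-01 s/km.
sin θ_3 = p·V_3 = 1.9936e-01 × 1.078 = 0.2149.
θ_3 = arcsin 0.2149 = 12.41°.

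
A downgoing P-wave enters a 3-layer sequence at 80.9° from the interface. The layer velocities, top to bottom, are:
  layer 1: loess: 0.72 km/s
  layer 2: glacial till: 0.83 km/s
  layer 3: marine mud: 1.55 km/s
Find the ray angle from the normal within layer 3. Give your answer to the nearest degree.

20°

From the normal: θ₁ = 90° − 80.9° = 9.1°.
Snell's law across each interface conserves sin θ / V, so sin θ_3 = V_3·sin θ₁/V₁.
sin θ_3 = 1.55 × sin 9.1° / 0.72 = 0.3405.
θ_3 = arcsin 0.3405 = 19.91°.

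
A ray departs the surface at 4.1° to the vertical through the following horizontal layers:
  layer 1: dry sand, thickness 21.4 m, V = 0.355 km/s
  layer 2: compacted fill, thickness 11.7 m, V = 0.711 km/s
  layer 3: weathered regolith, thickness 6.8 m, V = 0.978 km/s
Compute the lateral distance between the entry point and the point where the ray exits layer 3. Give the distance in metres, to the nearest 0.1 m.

4.6 m

Apply Snell's law at each interface; in layer i the horizontal offset is hᵢ·tan θᵢ.
Layer 1: θ = 4.10°; offset = 21.4·tan 4.10° = 1.534 m.
Layer 2: sin θ = 0.711·sin 4.1°/0.355 = 0.1432, θ = 8.23°; offset = 11.7·tan 8.23° = 1.693 m.
Layer 3: sin θ = 0.978·sin 4.1°/0.355 = 0.1970, θ = 11.36°; offset = 6.8·tan 11.36° = 1.366 m.
Σ offsets = 4.593 m.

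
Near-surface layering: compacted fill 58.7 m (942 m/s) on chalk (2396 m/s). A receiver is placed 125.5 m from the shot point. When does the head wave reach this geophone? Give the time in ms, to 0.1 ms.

t = x/V₂ + 2h·√(V₂²−V₁²)/(V₁V₂).
√(V₂²−V₁²) = √(2396²−942²) = 2203.1 m/s; delay term = 2·58.7·2203.1/(942·2396) = 0.11459 s.
t = 125.5/2396 + 0.11459 = 0.16697 s.

167.0 ms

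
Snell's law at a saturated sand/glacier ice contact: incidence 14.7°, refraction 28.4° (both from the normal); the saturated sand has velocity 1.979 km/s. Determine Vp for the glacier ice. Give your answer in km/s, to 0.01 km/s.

3.71 km/s

sin 14.7° = 0.2538; sin 28.4° = 0.4756.
V₂ = V₁·(sin θ₂/sin θ₁) = 1.979·(0.4756/0.2538) = 3.71 km/s.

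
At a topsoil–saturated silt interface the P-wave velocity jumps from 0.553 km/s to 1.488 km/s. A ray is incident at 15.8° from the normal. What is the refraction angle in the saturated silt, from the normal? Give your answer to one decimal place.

47.1°

Snell's law: sin θ₂ = (V₂/V₁)·sin θ₁ = (1.488/0.553)·sin 15.8° = 0.7326.
θ₂ = arcsin 0.7326 = 47.11° from the normal.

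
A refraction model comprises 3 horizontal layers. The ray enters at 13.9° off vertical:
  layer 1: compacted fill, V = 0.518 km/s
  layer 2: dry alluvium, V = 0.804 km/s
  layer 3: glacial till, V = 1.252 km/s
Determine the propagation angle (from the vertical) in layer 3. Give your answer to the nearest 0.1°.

Snell's law across each interface conserves sin θ / V, so sin θ_3 = V_3·sin θ₁/V₁.
sin θ_3 = 1.252 × sin 13.9° / 0.518 = 0.5806.
θ_3 = 35.49° from the vertical.

35.5°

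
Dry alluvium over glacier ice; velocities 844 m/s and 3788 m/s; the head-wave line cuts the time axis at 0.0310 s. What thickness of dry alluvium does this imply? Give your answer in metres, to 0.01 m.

13.42 m

θ_c = arcsin(844/3788) = 12.87°; cos θ_c = 0.9749.
tᵢ = 2h cos θ_c/V₁ ⇒ h = tᵢ·V₁/(2 cos θ_c) = 0.031·844/(2·0.9749) = 13.42 m.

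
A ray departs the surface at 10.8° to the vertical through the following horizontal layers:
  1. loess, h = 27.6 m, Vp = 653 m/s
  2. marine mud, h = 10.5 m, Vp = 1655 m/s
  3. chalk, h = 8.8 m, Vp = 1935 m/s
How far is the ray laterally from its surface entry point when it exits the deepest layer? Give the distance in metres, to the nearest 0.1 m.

Apply Snell's law at each interface; in layer i the horizontal offset is hᵢ·tan θᵢ.
Layer 1: θ = 10.80°; offset = 27.6·tan 10.80° = 5.265 m.
Layer 2: sin θ = 1655·sin 10.8°/653 = 0.4749, θ = 28.35°; offset = 10.5·tan 28.35° = 5.666 m.
Layer 3: sin θ = 1935·sin 10.8°/653 = 0.5553, θ = 33.73°; offset = 8.8·tan 33.73° = 5.875 m.
Σ offsets = 16.806 m.

16.8 m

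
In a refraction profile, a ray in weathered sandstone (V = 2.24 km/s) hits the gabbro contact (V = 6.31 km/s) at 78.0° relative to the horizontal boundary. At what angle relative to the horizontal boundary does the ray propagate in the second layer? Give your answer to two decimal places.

54.15°

Convert to the normal: θ₁ = 90° − 78.0° = 12.0°.
Snell's law: sin θ₂ = (V₂/V₁)·sin θ₁ = (6.31/2.24)·sin 12.0° = 0.5857.
θ₂ = sin⁻¹(0.5857) = 35.85° (from vertical).
From the interface: 90° − 35.85° = 54.15°.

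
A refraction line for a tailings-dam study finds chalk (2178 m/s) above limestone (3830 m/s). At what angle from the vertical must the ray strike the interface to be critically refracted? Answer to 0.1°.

Critical incidence: sin θ_c = V₁/V₂ = 2178/3830 = 0.5687.
θ_c = arcsin 0.5687 = 34.66°.

34.7°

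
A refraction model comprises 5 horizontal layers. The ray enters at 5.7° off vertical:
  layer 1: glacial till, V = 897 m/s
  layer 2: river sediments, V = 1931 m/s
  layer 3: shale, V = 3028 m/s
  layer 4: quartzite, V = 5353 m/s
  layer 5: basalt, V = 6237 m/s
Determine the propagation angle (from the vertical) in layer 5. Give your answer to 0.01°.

Ray parameter p = sin 5.7° / 897 = 1.1072e-04 s/m.
sin θ_5 = p·V_5 = 1.1072e-04 × 6237 = 0.6906.
θ_5 = arcsin 0.6906 = 43.68°.

43.68°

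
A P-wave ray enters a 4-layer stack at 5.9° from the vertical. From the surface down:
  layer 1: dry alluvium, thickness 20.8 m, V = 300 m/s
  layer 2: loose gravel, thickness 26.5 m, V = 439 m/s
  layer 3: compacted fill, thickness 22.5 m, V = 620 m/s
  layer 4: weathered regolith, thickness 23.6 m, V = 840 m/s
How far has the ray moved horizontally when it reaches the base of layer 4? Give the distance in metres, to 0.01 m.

18.17 m

Ray parameter p = sin 5.9° / 300 m/s = 3.4264e-04 s/m.
Layer 1: θ = 5.90°; offset = 20.8·tan 5.90° = 2.1495 m.
Layer 2: sin θ = p·439 = 0.1504 → θ = 8.65°; offset = 26.5·tan 8.65° = 4.0320 m.
Layer 3: sin θ = p·620 = 0.2124 → θ = 12.27°; offset = 22.5·tan 12.27° = 4.8915 m.
Layer 4: sin θ = p·840 = 0.2878 → θ = 16.73°; offset = 23.6·tan 16.73° = 7.0927 m.
Summing the layer offsets gives 18.1656 m.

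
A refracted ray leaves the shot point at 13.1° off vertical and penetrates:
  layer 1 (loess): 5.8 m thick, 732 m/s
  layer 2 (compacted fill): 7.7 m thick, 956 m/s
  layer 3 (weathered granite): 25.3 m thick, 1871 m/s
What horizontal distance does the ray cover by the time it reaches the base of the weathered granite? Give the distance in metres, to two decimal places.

Apply Snell's law at each interface; in layer i the horizontal offset is hᵢ·tan θᵢ.
Layer 1: θ = 13.10°; offset = 5.8·tan 13.10° = 1.3497 m.
Layer 2: sin θ = 956·sin 13.1°/732 = 0.2960, θ = 17.22°; offset = 7.7·tan 17.22° = 2.3862 m.
Layer 3: sin θ = 1871·sin 13.1°/732 = 0.5793, θ = 35.40°; offset = 25.3·tan 35.40° = 17.9817 m.
Summing the layer offsets gives 21.7176 m.

21.72 m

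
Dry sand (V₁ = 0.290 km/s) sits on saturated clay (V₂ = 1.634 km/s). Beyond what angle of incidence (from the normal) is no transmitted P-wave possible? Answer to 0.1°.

At critical incidence the refracted ray runs along the interface (θ₂ = 90°), so sin θ_c = V₁/V₂.
θ_c = arcsin(0.290/1.634) = arcsin 0.1775 = 10.22°.

10.2°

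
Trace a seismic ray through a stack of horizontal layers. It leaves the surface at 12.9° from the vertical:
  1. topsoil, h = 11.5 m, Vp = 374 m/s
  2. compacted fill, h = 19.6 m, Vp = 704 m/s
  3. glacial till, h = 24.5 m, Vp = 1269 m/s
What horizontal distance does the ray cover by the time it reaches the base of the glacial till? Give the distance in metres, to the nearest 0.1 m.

p = sin θ₁/V₁ = sin 12.9°/374 = 5.9693e-04 s/m is conserved through the stack.
Layer 1: θ = 12.90°; offset = 11.5·tan 12.90° = 2.634 m.
Layer 2: sin θ = p·704 = 0.4202 → θ = 24.85°; offset = 19.6·tan 24.85° = 9.077 m.
Layer 3: sin θ = p·1269 = 0.7575 → θ = 49.24°; offset = 24.5·tan 49.24° = 28.428 m.
Summing the layer offsets gives 40.139 m.

40.1 m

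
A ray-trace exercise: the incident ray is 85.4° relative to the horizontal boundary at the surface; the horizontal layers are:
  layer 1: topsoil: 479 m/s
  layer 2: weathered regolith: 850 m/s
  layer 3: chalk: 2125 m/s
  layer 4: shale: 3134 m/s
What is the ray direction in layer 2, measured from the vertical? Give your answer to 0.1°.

8.2°

From the normal: θ₁ = 90° − 85.4° = 4.6°.
Snell's law across each interface conserves sin θ / V, so sin θ_2 = V_2·sin θ₁/V₁.
sin θ_2 = 850 × sin 4.6° / 479 = 0.1423.
θ_2 = 8.18° from the vertical.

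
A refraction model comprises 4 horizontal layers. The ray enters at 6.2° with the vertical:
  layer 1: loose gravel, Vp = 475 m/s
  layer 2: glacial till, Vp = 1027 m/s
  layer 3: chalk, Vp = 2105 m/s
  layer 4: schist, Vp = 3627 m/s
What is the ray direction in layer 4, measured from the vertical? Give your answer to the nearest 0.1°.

55.6°

Ray parameter p = sin 6.2° / 475 = 2.2737e-04 s/m.
sin θ_4 = p·V_4 = 2.2737e-04 × 3627 = 0.8247.
θ_4 = arcsin 0.8247 = 55.55°.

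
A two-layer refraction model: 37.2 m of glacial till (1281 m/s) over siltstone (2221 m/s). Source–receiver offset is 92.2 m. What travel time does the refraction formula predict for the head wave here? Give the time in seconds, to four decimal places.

0.0890 s

t = x/V₂ + 2h·√(V₂²−V₁²)/(V₁V₂).
√(V₂²−V₁²) = √(2221²−1281²) = 1814.4 m/s; delay term = 2·37.2·1814.4/(1281·2221) = 0.04745 s.
t = 92.2/2221 + 0.04745 = 0.08896 s.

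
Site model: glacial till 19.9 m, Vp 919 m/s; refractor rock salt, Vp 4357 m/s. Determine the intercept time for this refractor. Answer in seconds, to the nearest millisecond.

θ_c = arcsin(V₁/V₂) = arcsin(919/4357) = 12.18°; cos θ_c = 0.9775.
tᵢ = 2h·cos θ_c / V₁ = 2·19.9·0.9775 / 919 = 0.04233 s.

0.042 s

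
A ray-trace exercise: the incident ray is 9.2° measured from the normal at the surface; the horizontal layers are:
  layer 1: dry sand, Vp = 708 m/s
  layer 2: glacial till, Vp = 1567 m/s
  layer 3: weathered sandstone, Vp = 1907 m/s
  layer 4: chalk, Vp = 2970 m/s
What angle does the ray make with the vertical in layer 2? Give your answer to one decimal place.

20.7°

Ray parameter p = sin 9.2° / 708 = 2.2582e-04 s/m.
sin θ_2 = p·V_2 = 2.2582e-04 × 1567 = 0.3539.
θ_2 = 20.72° from the vertical.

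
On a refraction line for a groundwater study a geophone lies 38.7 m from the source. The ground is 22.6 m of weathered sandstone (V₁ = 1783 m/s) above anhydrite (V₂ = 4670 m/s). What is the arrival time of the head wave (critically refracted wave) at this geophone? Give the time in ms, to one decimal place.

31.7 ms

θ_c = arcsin(V₁/V₂) = arcsin(1783/4670) = 22.45°, cos θ_c = 0.9242.
Intercept time tᵢ = 2h cos θ_c / V₁ = 2·22.6·0.9242/1783 = 0.02343 s.
t = x/V₂ + tᵢ = 38.7/4670 + 0.02343 = 0.03172 s.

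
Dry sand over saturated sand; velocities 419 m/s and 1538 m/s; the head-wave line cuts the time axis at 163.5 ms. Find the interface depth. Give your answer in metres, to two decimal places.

h = tᵢ·V₁·V₂ / (2·√(V₂²−V₁²)).
√(V₂²−V₁²) = √(1538² − 419²) = 1479.8 m/s.
h = 0.1635 s × 419 × 1538 / (2 × 1479.8) = 35.60 m.

35.60 m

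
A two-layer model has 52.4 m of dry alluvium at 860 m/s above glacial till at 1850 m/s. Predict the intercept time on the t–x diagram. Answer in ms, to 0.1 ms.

107.9 ms

θ_c = arcsin(V₁/V₂) = arcsin(860/1850) = 27.70°; cos θ_c = 0.8854.
tᵢ = 2h·cos θ_c / V₁ = 2·52.4·0.8854 / 860 = 0.10789 s.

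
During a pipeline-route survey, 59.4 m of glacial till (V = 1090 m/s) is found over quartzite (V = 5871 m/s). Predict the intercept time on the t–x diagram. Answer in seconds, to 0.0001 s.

0.1071 s

tᵢ = 2h·√(V₂²−V₁²)/(V₁V₂).
√(V₂²−V₁²) = √(5871²−1090²) = 5768.9 m/s.
tᵢ = 2·59.4·5768.9/(1090·5871) = 0.10710 s.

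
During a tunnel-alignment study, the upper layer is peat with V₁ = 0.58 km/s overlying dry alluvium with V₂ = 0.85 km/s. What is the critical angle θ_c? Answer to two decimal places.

Critical incidence: sin θ_c = V₁/V₂ = 0.58/0.85 = 0.6824.
θ_c = arcsin 0.6824 = 43.03°.

43.03°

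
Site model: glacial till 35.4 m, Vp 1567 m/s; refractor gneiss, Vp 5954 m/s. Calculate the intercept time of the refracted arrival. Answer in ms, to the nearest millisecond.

44 ms

tᵢ = 2h·√(V₂²−V₁²)/(V₁V₂).
√(V₂²−V₁²) = √(5954²−1567²) = 5744.1 m/s.
tᵢ = 2·35.4·5744.1/(1567·5954) = 0.04359 s.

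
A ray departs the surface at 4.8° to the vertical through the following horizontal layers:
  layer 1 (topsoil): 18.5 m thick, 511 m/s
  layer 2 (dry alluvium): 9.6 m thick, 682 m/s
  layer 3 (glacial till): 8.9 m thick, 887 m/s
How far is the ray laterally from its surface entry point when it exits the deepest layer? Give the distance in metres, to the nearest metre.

Ray parameter p = sin 4.8° / 511 m/s = 1.6375e-04 s/m.
Layer 1: θ = 4.80°; offset = 18.5·tan 4.80° = 1.553 m.
Layer 2: sin θ = p·682 = 0.1117 → θ = 6.41°; offset = 9.6·tan 6.41° = 1.079 m.
Layer 3: sin θ = p·887 = 0.1452 → θ = 8.35°; offset = 8.9·tan 8.35° = 1.307 m.
Total horizontal offset = 3.939 m.

4 m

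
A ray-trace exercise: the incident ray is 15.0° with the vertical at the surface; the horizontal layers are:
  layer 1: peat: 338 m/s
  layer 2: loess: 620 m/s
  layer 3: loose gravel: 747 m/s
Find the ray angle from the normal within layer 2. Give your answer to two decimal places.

28.34°

Snell's law across each interface conserves sin θ / V, so sin θ_2 = V_2·sin θ₁/V₁.
sin θ_2 = 620 × sin 15.0° / 338 = 0.4748.
θ_2 = arcsin 0.4748 = 28.34°.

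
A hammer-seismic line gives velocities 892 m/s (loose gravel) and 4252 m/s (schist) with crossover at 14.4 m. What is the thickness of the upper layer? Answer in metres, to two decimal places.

h = (x_cross/2)·√((V₂−V₁)/(V₂+V₁)).
(V₂−V₁)/(V₂+V₁) = (4252−892)/(4252+892) = 0.6532; √ = 0.8082.
h = (14.4/2)·0.8082 = 5.82 m.

5.82 m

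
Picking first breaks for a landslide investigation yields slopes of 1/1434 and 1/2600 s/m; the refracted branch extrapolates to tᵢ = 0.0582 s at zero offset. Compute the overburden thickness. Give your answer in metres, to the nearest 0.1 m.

θ_c = arcsin(1434/2600) = 33.47°; cos θ_c = 0.8341.
tᵢ = 2h cos θ_c/V₁ ⇒ h = tᵢ·V₁/(2 cos θ_c) = 0.0582·1434/(2·0.8341) = 50.03 m.

50.0 m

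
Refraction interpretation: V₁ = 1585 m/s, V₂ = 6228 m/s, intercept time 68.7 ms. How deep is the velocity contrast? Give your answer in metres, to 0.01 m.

56.30 m

h = tᵢ·V₁·V₂ / (2·√(V₂²−V₁²)).
√(V₂²−V₁²) = √(6228² − 1585²) = 6022.9 m/s.
h = 0.0687 s × 1585 × 6228 / (2 × 6022.9) = 56.30 m.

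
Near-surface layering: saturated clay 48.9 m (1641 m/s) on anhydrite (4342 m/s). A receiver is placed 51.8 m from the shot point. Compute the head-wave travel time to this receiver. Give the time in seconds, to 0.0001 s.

0.0671 s

t = x/V₂ + 2h·√(V₂²−V₁²)/(V₁V₂).
√(V₂²−V₁²) = √(4342²−1641²) = 4020.0 m/s; delay term = 2·48.9·4020.0/(1641·4342) = 0.05518 s.
t = 51.8/4342 + 0.05518 = 0.06711 s.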